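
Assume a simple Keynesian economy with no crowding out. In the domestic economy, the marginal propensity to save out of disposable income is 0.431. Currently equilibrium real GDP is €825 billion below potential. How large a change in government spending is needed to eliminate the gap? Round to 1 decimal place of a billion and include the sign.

MPC = 1 − MPS = 1 − 0.431 = 0.569.
Spending multiplier = 1/(1 − MPC) = 1/(1 − 0.569) = 1/0.431 ≈ 2.32.
Need ΔY = +€825 billion, so ΔG = ΔY/k = (+€825 billion) × 0.431 ≈ +€355.6 billion.
The government should increase government spending by €355.6 billion.

+€355.6 billion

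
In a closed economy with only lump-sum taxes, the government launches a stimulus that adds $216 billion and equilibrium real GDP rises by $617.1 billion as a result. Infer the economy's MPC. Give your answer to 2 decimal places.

0.65

Implied spending multiplier k = ΔY/ΔG = 617.1/216 ≈ 2.8569.
Since k = 1/(1 − MPC), MPC = 1 − 1/k = 1 − ΔG/ΔY = 1 − 216/617.1 ≈ 0.65.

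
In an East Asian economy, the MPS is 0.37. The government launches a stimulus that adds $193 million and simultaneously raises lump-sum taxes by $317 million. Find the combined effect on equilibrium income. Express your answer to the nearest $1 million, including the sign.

MPC = 1 − MPS = 1 − 0.37 = 0.63.
Expenditure multiplier = 1/(1 − MPC) = 1/(1 − 0.63) = 1/0.37 ≈ 2.703.
ΔG contributes k·ΔG = (+$193 million) / 0.37 ≈ +$521.6 million.
ΔT of +$317 million changes first-round spending by −c·ΔT = −$199.71 million, contributing k·(−c·ΔT) = (−$199.71 million) / 0.37 ≈ −$539.8 million.
Net ΔY = k(ΔG − c·ΔT) = (−$6.71 million) / 0.37 ≈ −$18 million.

−$18 million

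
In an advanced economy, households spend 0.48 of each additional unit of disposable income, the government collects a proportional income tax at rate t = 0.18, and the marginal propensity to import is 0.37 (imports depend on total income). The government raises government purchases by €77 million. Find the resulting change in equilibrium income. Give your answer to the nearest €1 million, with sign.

Spending multiplier = 1/(1 − c(1−t) + m) = 1/(1 − 0.48×0.82 + 0.37) = 1/0.9764 ≈ 1.024.
ΔY = k × ΔG = (+€77 million) / 0.9764 ≈ +€79 million.

+€79 million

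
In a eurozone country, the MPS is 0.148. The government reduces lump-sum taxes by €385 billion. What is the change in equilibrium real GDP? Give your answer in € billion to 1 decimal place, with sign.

+€2,216.4 billion

MPC = 1 − MPS = 1 − 0.148 = 0.852.
A lump-sum tax change of −€385 billion shifts disposable income by +€385 billion; first-round consumption changes by −c × ΔT = −0.852 × (−€385 billion) = +€328.02 billion.
Expenditure multiplier = 1/(1 − MPC) = 1/(1 − 0.852) = 1/0.148 ≈ 6.757.
The tax multiplier is −c × k ≈ −5.757, so ΔY = k × (−c·ΔT) = (+€328.02 billion) / 0.148 ≈ +€2,216.4 billion.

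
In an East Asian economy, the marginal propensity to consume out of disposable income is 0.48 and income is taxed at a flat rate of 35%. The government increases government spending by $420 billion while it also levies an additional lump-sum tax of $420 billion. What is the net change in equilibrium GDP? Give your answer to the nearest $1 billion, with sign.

Expenditure multiplier = 1/(1 − c(1−t)) = 1/(1 − 0.48×0.65) = 1/0.688 ≈ 1.453.
ΔG contributes k·ΔG = (+$420 billion) / 0.688 ≈ +$610.5 billion.
ΔT of +$420 billion changes first-round spending by −c·ΔT = −$201.6 billion, contributing k·(−c·ΔT) = (−$201.6 billion) / 0.688 ≈ −$293 billion.
Net ΔY = k(ΔG − c·ΔT) = (+$218.4 billion) / 0.688 ≈ +$317 billion.

+$317 billion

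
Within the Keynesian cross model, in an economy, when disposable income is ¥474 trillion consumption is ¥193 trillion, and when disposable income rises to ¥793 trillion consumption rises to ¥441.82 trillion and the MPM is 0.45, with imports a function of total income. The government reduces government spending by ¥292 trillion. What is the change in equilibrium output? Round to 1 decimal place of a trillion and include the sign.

−¥435.8 trillion

MPC = ΔC/ΔYd = (441.82 − 193)/(793 − 474) = 248.82/319 = 0.78.
Spending multiplier = 1/(1 − c + m) = 1/(1 − 0.78 + 0.45) = 1/0.67 ≈ 1.493.
ΔY = k × ΔG = (−¥292 trillion) / 0.67 ≈ −¥435.8 trillion.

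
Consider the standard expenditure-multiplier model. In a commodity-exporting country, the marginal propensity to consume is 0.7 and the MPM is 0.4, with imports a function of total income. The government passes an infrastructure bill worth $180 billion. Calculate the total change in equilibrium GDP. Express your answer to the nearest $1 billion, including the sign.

Government-spending multiplier = 1/(1 − c + m) = 1/(1 − 0.7 + 0.4) = 1/0.7 ≈ 1.429.
ΔY = k × ΔG = (+$180 billion) / 0.7 ≈ +$257 billion.

+$257 billion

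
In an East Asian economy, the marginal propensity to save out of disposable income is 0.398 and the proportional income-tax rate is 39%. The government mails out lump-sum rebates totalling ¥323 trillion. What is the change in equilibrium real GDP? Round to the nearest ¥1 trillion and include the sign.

MPC = 1 − MPS = 1 − 0.398 = 0.602.
A lump-sum tax change of −¥323 trillion shifts disposable income by +¥323 trillion; first-round consumption changes by −c × ΔT = −0.602 × (−¥323 trillion) = +¥194.446 trillion.
Expenditure multiplier = 1/(1 − c(1−t)) = 1/(1 − 0.602×0.61) = 1/0.63278 ≈ 1.58.
The tax multiplier is −c × k ≈ −0.951, so ΔY = k × (−c·ΔT) = (+¥194.446 trillion) / 0.63278 ≈ +¥307 trillion.

+¥307 trillion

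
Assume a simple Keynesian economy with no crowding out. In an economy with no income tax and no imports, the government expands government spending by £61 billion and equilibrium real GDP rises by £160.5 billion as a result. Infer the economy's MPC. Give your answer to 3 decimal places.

0.620

Implied spending multiplier k = ΔY/ΔG = 160.5/61 ≈ 2.6311.
Since k = 1/(1 − MPC), MPC = 1 − 1/k = 1 − ΔG/ΔY = 1 − 61/160.5 ≈ 0.620.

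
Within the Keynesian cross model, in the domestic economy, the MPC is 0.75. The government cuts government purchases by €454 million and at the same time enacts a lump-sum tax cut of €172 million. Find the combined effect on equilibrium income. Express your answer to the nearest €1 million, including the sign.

Expenditure multiplier = 1/(1 − MPC) = 1/(1 − 0.75) = 1/0.25 = 4.
ΔG contributes k·ΔG = (−€454 million) / 0.25 = −€1,816 million.
ΔT of −€172 million changes first-round spending by −c·ΔT = +€129 million, contributing k·(−c·ΔT) = (+€129 million) / 0.25 = +€516 million.
Net ΔY = k(ΔG − c·ΔT) = (−€325 million) / 0.25 = −€1,300 million.

−€1,300 million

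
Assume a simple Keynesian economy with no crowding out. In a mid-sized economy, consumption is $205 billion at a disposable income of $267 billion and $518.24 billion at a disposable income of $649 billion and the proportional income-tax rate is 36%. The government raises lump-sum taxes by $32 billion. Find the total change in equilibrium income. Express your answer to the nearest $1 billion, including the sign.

−$55 billion

MPC = ΔC/ΔYd = (518.24 − 205)/(649 − 267) = 313.24/382 = 0.82.
A lump-sum tax change of +$32 billion shifts disposable income by −$32 billion; first-round consumption changes by −c × ΔT = −0.82 × (+$32 billion) = −$26.24 billion.
Expenditure multiplier = 1/(1 − c(1−t)) = 1/(1 − 0.82×0.64) = 1/0.4752 ≈ 2.104.
The tax multiplier is −c × k ≈ −1.726, so ΔY = k × (−c·ΔT) = (−$26.24 billion) / 0.4752 ≈ −$55 billion.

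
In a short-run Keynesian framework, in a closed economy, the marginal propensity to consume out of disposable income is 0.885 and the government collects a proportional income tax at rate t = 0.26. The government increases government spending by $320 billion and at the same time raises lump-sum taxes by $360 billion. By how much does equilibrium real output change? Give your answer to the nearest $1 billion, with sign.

Expenditure multiplier = 1/(1 − c(1−t)) = 1/(1 − 0.885×0.74) = 1/0.3451 ≈ 2.898.
ΔG contributes k·ΔG = (+$320 billion) / 0.3451 ≈ +$927.3 billion.
ΔT of +$360 billion changes first-round spending by −c·ΔT = −$318.6 billion, contributing k·(−c·ΔT) = (−$318.6 billion) / 0.3451 ≈ −$923.2 billion.
Net ΔY = k(ΔG − c·ΔT) = (+$1.4 billion) / 0.3451 ≈ +$4 billion.

+$4 billion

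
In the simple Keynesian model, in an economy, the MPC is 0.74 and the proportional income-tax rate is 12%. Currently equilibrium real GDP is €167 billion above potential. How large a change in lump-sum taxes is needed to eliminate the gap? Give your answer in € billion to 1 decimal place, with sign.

Spending multiplier = 1/(1 − c(1−t)) = 1/(1 − 0.74×0.88) = 1/0.3488 ≈ 2.867.
Tax multiplier = −c·k = −0.74/0.3488 ≈ −2.122. Need ΔY = −€167 billion, so ΔT = ΔY/(−c·k) = −(−€167 billion) × 0.3488 / 0.74 ≈ +€78.7 billion.
The government should raise lump-sum taxes by €78.7 billion.

+€78.7 billion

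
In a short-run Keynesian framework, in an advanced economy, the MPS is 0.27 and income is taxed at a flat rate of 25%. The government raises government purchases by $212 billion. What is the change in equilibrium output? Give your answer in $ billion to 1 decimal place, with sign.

MPC = 1 − MPS = 1 − 0.27 = 0.73.
Government-spending multiplier = 1/(1 − c(1−t)) = 1/(1 − 0.73×0.75) = 1/0.4525 ≈ 2.21.
ΔY = k × ΔG = (+$212 billion) / 0.4525 ≈ +$468.5 billion.

+$468.5 billion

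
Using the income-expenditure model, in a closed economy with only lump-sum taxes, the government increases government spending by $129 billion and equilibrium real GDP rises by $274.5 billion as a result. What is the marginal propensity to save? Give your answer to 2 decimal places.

Implied spending multiplier k = ΔY/ΔG = 274.5/129 ≈ 2.1279.
Since k = 1/(1 − MPC), MPC = 1 − 1/k = 1 − ΔG/ΔY = 1 − 129/274.5 ≈ 0.53.
MPS = 1 − MPC = 0.47.

0.47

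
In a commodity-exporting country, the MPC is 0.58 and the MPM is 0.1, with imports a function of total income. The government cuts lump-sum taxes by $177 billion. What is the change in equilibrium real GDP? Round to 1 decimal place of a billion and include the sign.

A lump-sum tax change of −$177 billion shifts disposable income by +$177 billion; first-round consumption changes by −c × ΔT = −0.58 × (−$177 billion) = +$102.66 billion.
Expenditure multiplier = 1/(1 − c + m) = 1/(1 − 0.58 + 0.1) = 1/0.52 ≈ 1.923.
The tax multiplier is −c × k ≈ −1.115, so ΔY = k × (−c·ΔT) = (+$102.66 billion) / 0.52 ≈ +$197.4 billion.

+$197.4 billion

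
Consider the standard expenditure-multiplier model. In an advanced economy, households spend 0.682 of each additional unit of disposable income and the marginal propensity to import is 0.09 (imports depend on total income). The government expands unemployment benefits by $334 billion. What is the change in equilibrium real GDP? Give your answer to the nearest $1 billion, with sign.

The transfer change shifts disposable income by +$334 billion, so first-round consumption changes by c·ΔTR = 0.682 × (+$334 billion) = +$227.788 billion.
Expenditure multiplier = 1/(1 − c + m) = 1/(1 − 0.682 + 0.09) = 1/0.408 ≈ 2.451.
The transfer multiplier is c × k ≈ 1.672, so ΔY = k × (c·ΔTR) = (+$227.788 billion) / 0.408 ≈ +$558 billion.

+$558 billion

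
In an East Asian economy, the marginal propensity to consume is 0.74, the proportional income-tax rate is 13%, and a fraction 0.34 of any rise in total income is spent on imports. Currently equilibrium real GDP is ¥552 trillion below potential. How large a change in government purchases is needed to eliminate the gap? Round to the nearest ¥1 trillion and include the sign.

+¥384 trillion

Spending multiplier = 1/(1 − c(1−t) + m) = 1/(1 − 0.74×0.87 + 0.34) = 1/0.6962 ≈ 1.436.
Need ΔY = +¥552 trillion, so ΔG = ΔY/k = (+¥552 trillion) × 0.6962 ≈ +¥384 trillion.
The government should increase government purchases by ¥384 trillion.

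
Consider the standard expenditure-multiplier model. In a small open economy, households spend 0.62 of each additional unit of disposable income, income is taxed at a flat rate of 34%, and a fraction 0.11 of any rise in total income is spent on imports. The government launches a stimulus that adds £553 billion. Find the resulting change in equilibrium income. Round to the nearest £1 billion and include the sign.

Expenditure multiplier = 1/(1 − c(1−t) + m) = 1/(1 − 0.62×0.66 + 0.11) = 1/0.7008 ≈ 1.427.
ΔY = k × ΔG = (+£553 billion) / 0.7008 ≈ +£789 billion.

+£789 billion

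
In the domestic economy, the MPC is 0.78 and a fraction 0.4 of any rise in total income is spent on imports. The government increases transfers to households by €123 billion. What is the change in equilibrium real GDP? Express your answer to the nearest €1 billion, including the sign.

The transfer change shifts disposable income by +€123 billion, so first-round consumption changes by c·ΔTR = 0.78 × (+€123 billion) = +€95.94 billion.
Expenditure multiplier = 1/(1 − c + m) = 1/(1 − 0.78 + 0.4) = 1/0.62 ≈ 1.613.
The transfer multiplier is c × k ≈ 1.258, so ΔY = k × (c·ΔTR) = (+€95.94 billion) / 0.62 ≈ +€155 billion.

+€155 billion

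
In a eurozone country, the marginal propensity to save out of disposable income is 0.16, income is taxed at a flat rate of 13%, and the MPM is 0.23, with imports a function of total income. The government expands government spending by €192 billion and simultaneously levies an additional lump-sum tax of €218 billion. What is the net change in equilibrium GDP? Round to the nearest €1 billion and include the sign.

MPC = 1 − MPS = 1 − 0.16 = 0.84.
Expenditure multiplier = 1/(1 − c(1−t) + m) = 1/(1 − 0.84×0.87 + 0.23) = 1/0.4992 ≈ 2.003.
ΔG contributes k·ΔG = (+€192 billion) / 0.4992 ≈ +€384.6 billion.
ΔT of +€218 billion changes first-round spending by −c·ΔT = −€183.12 billion, contributing k·(−c·ΔT) = (−€183.12 billion) / 0.4992 ≈ −€366.8 billion.
Net ΔY = k(ΔG − c·ΔT) = (+€8.88 billion) / 0.4992 ≈ +€18 billion.

+€18 billion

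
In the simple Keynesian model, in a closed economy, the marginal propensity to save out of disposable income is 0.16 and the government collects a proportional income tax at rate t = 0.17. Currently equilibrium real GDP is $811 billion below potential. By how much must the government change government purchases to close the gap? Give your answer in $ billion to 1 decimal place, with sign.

MPC = 1 − MPS = 1 − 0.16 = 0.84.
Spending multiplier = 1/(1 − c(1−t)) = 1/(1 − 0.84×0.83) = 1/0.3028 ≈ 3.303.
Need ΔY = +$811 billion, so ΔG = ΔY/k = (+$811 billion) × 0.3028 ≈ +$245.6 billion.
The government should increase government purchases by $245.6 billion.

+$245.6 billion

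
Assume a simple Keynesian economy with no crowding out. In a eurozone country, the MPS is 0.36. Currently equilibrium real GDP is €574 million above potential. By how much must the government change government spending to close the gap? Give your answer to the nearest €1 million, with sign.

MPC = 1 − MPS = 1 − 0.36 = 0.64.
Spending multiplier = 1/(1 − MPC) = 1/(1 − 0.64) = 1/0.36 ≈ 2.778.
Need ΔY = −€574 million, so ΔG = ΔY/k = (−€574 million) × 0.36 ≈ −€207 million.
The government should cut government spending by €207 million.

−€207 million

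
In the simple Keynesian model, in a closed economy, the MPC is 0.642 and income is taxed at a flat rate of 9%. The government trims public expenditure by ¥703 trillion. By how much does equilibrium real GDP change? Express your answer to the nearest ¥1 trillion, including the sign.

−¥1,691 trillion

Expenditure multiplier = 1/(1 − c(1−t)) = 1/(1 − 0.642×0.91) = 1/0.41578 ≈ 2.405.
ΔY = k × ΔG = (−¥703 trillion) / 0.41578 ≈ −¥1,691 trillion.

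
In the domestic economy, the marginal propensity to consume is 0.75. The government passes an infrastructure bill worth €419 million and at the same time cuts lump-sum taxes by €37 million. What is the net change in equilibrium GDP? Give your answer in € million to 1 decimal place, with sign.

+€1,787.0 million

Expenditure multiplier = 1/(1 − MPC) = 1/(1 − 0.75) = 1/0.25 = 4.
ΔG contributes k·ΔG = (+€419 million) / 0.25 = +€1,676 million.
ΔT of −€37 million changes first-round spending by −c·ΔT = +€27.75 million, contributing k·(−c·ΔT) = (+€27.75 million) / 0.25 = +€111 million.
Net ΔY = k(ΔG − c·ΔT) = (+€446.75 million) / 0.25 = +€1,787 million.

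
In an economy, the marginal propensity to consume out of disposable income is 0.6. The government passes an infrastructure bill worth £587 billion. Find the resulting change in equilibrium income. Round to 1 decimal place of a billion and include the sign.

+£1,467.5 billion

Expenditure multiplier = 1/(1 − MPC) = 1/(1 − 0.6) = 1/0.4 = 2.5.
ΔY = k × ΔG = (+£587 billion) / 0.4 = +£1,467.5 billion.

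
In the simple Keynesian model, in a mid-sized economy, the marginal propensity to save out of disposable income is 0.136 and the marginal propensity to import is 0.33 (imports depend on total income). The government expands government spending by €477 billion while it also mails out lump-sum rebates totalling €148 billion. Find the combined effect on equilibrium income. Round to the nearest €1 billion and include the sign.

+€1,298 billion

MPC = 1 − MPS = 1 − 0.136 = 0.864.
Expenditure multiplier = 1/(1 − c + m) = 1/(1 − 0.864 + 0.33) = 1/0.466 ≈ 2.146.
ΔG contributes k·ΔG = (+€477 billion) / 0.466 ≈ +€1,023.6 billion.
ΔT of −€148 billion changes first-round spending by −c·ΔT = +€127.872 billion, contributing k·(−c·ΔT) = (+€127.872 billion) / 0.466 ≈ +€274.4 billion.
Net ΔY = k(ΔG − c·ΔT) = (+€604.872 billion) / 0.466 ≈ +€1,298 billion.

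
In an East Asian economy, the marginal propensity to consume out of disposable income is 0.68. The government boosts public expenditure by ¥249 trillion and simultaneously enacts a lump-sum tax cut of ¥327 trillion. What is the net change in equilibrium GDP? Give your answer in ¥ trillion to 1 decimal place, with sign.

Expenditure multiplier = 1/(1 − MPC) = 1/(1 − 0.68) = 1/0.32 = 3.125.
ΔG contributes k·ΔG = (+¥249 trillion) / 0.32 ≈ +¥778.1 trillion.
ΔT of −¥327 trillion changes first-round spending by −c·ΔT = +¥222.36 trillion, contributing k·(−c·ΔT) = (+¥222.36 trillion) / 0.32 ≈ +¥694.9 trillion.
Net ΔY = k(ΔG − c·ΔT) = (+¥471.36 trillion) / 0.32 = +¥1,473 trillion.

+¥1,473.0 trillion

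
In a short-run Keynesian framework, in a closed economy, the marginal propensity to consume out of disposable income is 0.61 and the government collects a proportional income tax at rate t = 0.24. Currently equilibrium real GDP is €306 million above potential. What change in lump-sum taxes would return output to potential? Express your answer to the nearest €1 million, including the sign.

Spending multiplier = 1/(1 − c(1−t)) = 1/(1 − 0.61×0.76) = 1/0.5364 ≈ 1.864.
Tax multiplier = −c·k = −0.61/0.5364 ≈ −1.137. Need ΔY = −€306 million, so ΔT = ΔY/(−c·k) = −(−€306 million) × 0.5364 / 0.61 ≈ +€269 million.
The government should raise lump-sum taxes by €269 million.

+€269 million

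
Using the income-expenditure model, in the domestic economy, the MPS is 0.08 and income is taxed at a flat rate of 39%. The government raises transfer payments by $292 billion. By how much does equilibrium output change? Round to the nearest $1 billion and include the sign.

MPC = 1 − MPS = 1 − 0.08 = 0.92.
The transfer change shifts disposable income by +$292 billion, so first-round consumption changes by c·ΔTR = 0.92 × (+$292 billion) = +$268.64 billion.
Expenditure multiplier = 1/(1 − c(1−t)) = 1/(1 − 0.92×0.61) = 1/0.4388 ≈ 2.279.
The transfer multiplier is c × k ≈ 2.097, so ΔY = k × (c·ΔTR) = (+$268.64 billion) / 0.4388 ≈ +$612 billion.

+$612 billion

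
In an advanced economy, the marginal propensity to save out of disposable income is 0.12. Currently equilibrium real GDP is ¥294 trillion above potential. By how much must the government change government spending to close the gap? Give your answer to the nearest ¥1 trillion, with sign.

−¥35 trillion

MPC = 1 − MPS = 1 − 0.12 = 0.88.
Spending multiplier = 1/(1 − MPC) = 1/(1 − 0.88) = 1/0.12 ≈ 8.333.
Need ΔY = −¥294 trillion, so ΔG = ΔY/k = (−¥294 trillion) × 0.12 ≈ −¥35 trillion.
The government should cut government spending by ¥35 trillion.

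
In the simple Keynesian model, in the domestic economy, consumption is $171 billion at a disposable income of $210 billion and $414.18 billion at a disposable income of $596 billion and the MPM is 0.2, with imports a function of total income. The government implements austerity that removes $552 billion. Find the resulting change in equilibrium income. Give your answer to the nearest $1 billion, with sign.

−$968 billion

MPC = ΔC/ΔYd = (414.18 − 171)/(596 − 210) = 243.18/386 = 0.63.
Expenditure multiplier = 1/(1 − c + m) = 1/(1 − 0.63 + 0.2) = 1/0.57 ≈ 1.754.
ΔY = k × ΔG = (−$552 billion) / 0.57 ≈ −$968 billion.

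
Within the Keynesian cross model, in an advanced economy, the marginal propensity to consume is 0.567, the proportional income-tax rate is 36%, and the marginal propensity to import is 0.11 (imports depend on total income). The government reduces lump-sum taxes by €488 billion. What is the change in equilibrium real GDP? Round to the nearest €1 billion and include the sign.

A lump-sum tax change of −€488 billion shifts disposable income by +€488 billion; first-round consumption changes by −c × ΔT = −0.567 × (−€488 billion) = +€276.696 billion.
Expenditure multiplier = 1/(1 − c(1−t) + m) = 1/(1 − 0.567×0.64 + 0.11) = 1/0.74712 ≈ 1.338.
The tax multiplier is −c × k ≈ −0.759, so ΔY = k × (−c·ΔT) = (+€276.696 billion) / 0.74712 ≈ +€370 billion.

+€370 billion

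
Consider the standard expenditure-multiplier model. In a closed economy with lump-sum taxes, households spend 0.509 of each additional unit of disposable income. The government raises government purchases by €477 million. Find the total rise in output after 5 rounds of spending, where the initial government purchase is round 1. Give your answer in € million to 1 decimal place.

Round 1 adds ΔG = €477 million; each later round is MPC = 0.509 times the previous.
After 5 rounds: 477 + 242.793 + 123.581637 + 62.903053233 + 32.017654095597 = ΔG·(1 − c^5)/(1 − c) = 477 × (1 − 0.034165588961549)/0.491 ≈ €938.3 million.

€938.3 million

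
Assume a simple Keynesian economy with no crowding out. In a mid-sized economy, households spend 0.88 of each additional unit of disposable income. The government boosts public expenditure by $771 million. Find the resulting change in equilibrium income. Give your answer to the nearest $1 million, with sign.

Expenditure multiplier = 1/(1 − MPC) = 1/(1 − 0.88) = 1/0.12 ≈ 8.333.
ΔY = k × ΔG = (+$771 million) / 0.12 = +$6,425 million.

+$6,425 million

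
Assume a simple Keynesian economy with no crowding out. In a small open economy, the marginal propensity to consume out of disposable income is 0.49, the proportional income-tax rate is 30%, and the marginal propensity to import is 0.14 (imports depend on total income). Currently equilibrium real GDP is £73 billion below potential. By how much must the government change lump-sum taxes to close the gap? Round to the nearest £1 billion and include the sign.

−£119 billion

Spending multiplier = 1/(1 − c(1−t) + m) = 1/(1 − 0.49×0.7 + 0.14) = 1/0.797 ≈ 1.255.
Tax multiplier = −c·k = −0.49/0.797 ≈ −0.615. Need ΔY = +£73 billion, so ΔT = ΔY/(−c·k) = −(+£73 billion) × 0.797 / 0.49 ≈ −£119 billion.
The government should cut lump-sum taxes by £119 billion.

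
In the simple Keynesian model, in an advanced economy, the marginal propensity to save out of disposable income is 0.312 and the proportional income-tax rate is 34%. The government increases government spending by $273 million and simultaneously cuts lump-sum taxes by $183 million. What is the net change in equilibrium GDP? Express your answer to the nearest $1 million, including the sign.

MPC = 1 − MPS = 1 − 0.312 = 0.688.
Expenditure multiplier = 1/(1 − c(1−t)) = 1/(1 − 0.688×0.66) = 1/0.54592 ≈ 1.832.
ΔG contributes k·ΔG = (+$273 million) / 0.54592 ≈ +$500.1 million.
ΔT of −$183 million changes first-round spending by −c·ΔT = +$125.904 million, contributing k·(−c·ΔT) = (+$125.904 million) / 0.54592 ≈ +$230.6 million.
Net ΔY = k(ΔG − c·ΔT) = (+$398.904 million) / 0.54592 ≈ +$731 million.

+$731 million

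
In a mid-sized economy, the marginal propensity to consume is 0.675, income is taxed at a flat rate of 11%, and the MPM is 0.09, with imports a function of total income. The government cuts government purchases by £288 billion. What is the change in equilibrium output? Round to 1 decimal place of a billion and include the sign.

−£588.7 billion

Expenditure multiplier = 1/(1 − c(1−t) + m) = 1/(1 − 0.675×0.89 + 0.09) = 1/0.48925 ≈ 2.044.
ΔY = k × ΔG = (−£288 billion) / 0.48925 ≈ −£588.7 billion.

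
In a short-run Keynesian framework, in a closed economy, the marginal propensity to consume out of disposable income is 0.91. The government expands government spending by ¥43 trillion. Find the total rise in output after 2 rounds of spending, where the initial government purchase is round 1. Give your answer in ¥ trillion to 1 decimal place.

Round 1 adds ΔG = ¥43 trillion; each later round is MPC = 0.91 times the previous.
After 2 rounds: 43 + 39.13 = ΔG·(1 − c^2)/(1 − c) = 43 × (1 − 0.8281)/0.09 ≈ ¥82.1 trillion.

¥82.1 trillion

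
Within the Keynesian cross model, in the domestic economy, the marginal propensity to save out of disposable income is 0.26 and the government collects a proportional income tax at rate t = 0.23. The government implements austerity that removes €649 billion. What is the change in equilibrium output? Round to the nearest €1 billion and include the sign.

−€1,509 billion

MPC = 1 − MPS = 1 − 0.26 = 0.74.
Expenditure multiplier = 1/(1 − c(1−t)) = 1/(1 − 0.74×0.77) = 1/0.4302 ≈ 2.325.
ΔY = k × ΔG = (−€649 billion) / 0.4302 ≈ −€1,509 billion.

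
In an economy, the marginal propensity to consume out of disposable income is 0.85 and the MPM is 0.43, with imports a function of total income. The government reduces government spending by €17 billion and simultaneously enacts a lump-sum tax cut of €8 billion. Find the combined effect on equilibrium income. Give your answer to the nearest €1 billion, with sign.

Expenditure multiplier = 1/(1 − c + m) = 1/(1 − 0.85 + 0.43) = 1/0.58 ≈ 1.724.
ΔG contributes k·ΔG = (−€17 billion) / 0.58 ≈ −€29.3 billion.
ΔT of −€8 billion changes first-round spending by −c·ΔT = +€6.8 billion, contributing k·(−c·ΔT) = (+€6.8 billion) / 0.58 ≈ +€11.7 billion.
Net ΔY = k(ΔG − c·ΔT) = (−€10.2 billion) / 0.58 ≈ −€18 billion.

−€18 billion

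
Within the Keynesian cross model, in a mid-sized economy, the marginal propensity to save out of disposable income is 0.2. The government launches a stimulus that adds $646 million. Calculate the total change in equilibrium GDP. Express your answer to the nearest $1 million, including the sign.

MPC = 1 − MPS = 1 − 0.2 = 0.8.
Expenditure multiplier = 1/(1 − MPC) = 1/(1 − 0.8) = 1/0.2 = 5.
ΔY = k × ΔG = (+$646 million) / 0.2 = +$3,230 million.

+$3,230 million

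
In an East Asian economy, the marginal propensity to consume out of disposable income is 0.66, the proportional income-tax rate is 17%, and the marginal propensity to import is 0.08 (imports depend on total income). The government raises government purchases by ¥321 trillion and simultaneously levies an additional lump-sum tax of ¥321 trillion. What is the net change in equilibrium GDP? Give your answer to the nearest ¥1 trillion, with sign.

+¥205 trillion

Expenditure multiplier = 1/(1 − c(1−t) + m) = 1/(1 − 0.66×0.83 + 0.08) = 1/0.5322 ≈ 1.879.
ΔG contributes k·ΔG = (+¥321 trillion) / 0.5322 ≈ +¥603.2 trillion.
ΔT of +¥321 trillion changes first-round spending by −c·ΔT = −¥211.86 trillion, contributing k·(−c·ΔT) = (−¥211.86 trillion) / 0.5322 ≈ −¥398.1 trillion.
Net ΔY = k(ΔG − c·ΔT) = (+¥109.14 trillion) / 0.5322 ≈ +¥205 trillion.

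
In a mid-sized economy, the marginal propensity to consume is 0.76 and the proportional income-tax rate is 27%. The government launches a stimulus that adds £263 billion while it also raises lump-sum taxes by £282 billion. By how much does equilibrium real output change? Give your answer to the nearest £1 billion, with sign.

+£109 billion

Expenditure multiplier = 1/(1 − c(1−t)) = 1/(1 − 0.76×0.73) = 1/0.4452 ≈ 2.246.
ΔG contributes k·ΔG = (+£263 billion) / 0.4452 ≈ +£590.7 billion.
ΔT of +£282 billion changes first-round spending by −c·ΔT = −£214.32 billion, contributing k·(−c·ΔT) = (−£214.32 billion) / 0.4452 ≈ −£481.4 billion.
Net ΔY = k(ΔG − c·ΔT) = (+£48.68 billion) / 0.4452 ≈ +£109 billion.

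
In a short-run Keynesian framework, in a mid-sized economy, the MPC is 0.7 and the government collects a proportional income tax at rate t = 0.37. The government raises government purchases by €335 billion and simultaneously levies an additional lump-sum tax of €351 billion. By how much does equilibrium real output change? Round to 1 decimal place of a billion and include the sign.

Expenditure multiplier = 1/(1 − c(1−t)) = 1/(1 − 0.7×0.63) = 1/0.559 ≈ 1.789.
ΔG contributes k·ΔG = (+€335 billion) / 0.559 ≈ +€599.3 billion.
ΔT of +€351 billion changes first-round spending by −c·ΔT = −€245.7 billion, contributing k·(−c·ΔT) = (−€245.7 billion) / 0.559 ≈ −€439.5 billion.
Net ΔY = k(ΔG − c·ΔT) = (+€89.3 billion) / 0.559 ≈ +€159.7 billion.

+€159.7 billion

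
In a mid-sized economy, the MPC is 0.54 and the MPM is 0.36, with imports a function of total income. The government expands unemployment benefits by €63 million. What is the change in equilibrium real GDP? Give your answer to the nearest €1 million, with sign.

The transfer change shifts disposable income by +€63 million, so first-round consumption changes by c·ΔTR = 0.54 × (+€63 million) = +€34.02 million.
Expenditure multiplier = 1/(1 − c + m) = 1/(1 − 0.54 + 0.36) = 1/0.82 ≈ 1.22.
The transfer multiplier is c × k ≈ 0.659, so ΔY = k × (c·ΔTR) = (+€34.02 million) / 0.82 ≈ +€41 million.

+€41 million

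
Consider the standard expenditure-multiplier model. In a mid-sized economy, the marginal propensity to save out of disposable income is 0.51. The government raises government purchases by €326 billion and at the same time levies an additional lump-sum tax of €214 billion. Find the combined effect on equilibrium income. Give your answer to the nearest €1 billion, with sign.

MPC = 1 − MPS = 1 − 0.51 = 0.49.
Expenditure multiplier = 1/(1 − MPC) = 1/(1 − 0.49) = 1/0.51 ≈ 1.961.
ΔG contributes k·ΔG = (+€326 billion) / 0.51 ≈ +€639.2 billion.
ΔT of +€214 billion changes first-round spending by −c·ΔT = −€104.86 billion, contributing k·(−c·ΔT) = (−€104.86 billion) / 0.51 ≈ −€205.6 billion.
Net ΔY = k(ΔG − c·ΔT) = (+€221.14 billion) / 0.51 ≈ +€434 billion.

+€434 billion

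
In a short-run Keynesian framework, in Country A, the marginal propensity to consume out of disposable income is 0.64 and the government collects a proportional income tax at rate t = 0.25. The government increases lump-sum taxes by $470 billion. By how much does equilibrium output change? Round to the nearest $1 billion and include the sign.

A lump-sum tax change of +$470 billion shifts disposable income by −$470 billion; first-round consumption changes by −c × ΔT = −0.64 × (+$470 billion) = −$300.8 billion.
Expenditure multiplier = 1/(1 − c(1−t)) = 1/(1 − 0.64×0.75) = 1/0.52 ≈ 1.923.
The tax multiplier is −c × k ≈ −1.231, so ΔY = k × (−c·ΔT) = (−$300.8 billion) / 0.52 ≈ −$578 billion.

−$578 billion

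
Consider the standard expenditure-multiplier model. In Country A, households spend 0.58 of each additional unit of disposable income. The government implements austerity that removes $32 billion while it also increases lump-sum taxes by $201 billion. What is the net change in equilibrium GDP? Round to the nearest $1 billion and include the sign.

−$354 billion

Expenditure multiplier = 1/(1 − MPC) = 1/(1 − 0.58) = 1/0.42 ≈ 2.381.
ΔG contributes k·ΔG = (−$32 billion) / 0.42 ≈ −$76.2 billion.
ΔT of +$201 billion changes first-round spending by −c·ΔT = −$116.58 billion, contributing k·(−c·ΔT) = (−$116.58 billion) / 0.42 ≈ −$277.6 billion.
Net ΔY = k(ΔG − c·ΔT) = (−$148.58 billion) / 0.42 ≈ −$354 billion.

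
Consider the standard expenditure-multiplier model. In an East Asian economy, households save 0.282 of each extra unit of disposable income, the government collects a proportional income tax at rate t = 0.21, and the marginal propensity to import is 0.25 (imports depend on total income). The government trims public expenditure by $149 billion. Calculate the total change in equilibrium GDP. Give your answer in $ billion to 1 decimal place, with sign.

−$218.2 billion

MPC = 1 − MPS = 1 − 0.282 = 0.718.
Government-spending multiplier = 1/(1 − c(1−t) + m) = 1/(1 − 0.718×0.79 + 0.25) = 1/0.68278 ≈ 1.465.
ΔY = k × ΔG = (−$149 billion) / 0.68278 ≈ −$218.2 billion.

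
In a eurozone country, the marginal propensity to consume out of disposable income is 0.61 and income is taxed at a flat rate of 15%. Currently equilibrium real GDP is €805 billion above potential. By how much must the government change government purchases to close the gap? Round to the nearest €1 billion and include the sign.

Spending multiplier = 1/(1 − c(1−t)) = 1/(1 − 0.61×0.85) = 1/0.4815 ≈ 2.077.
Need ΔY = −€805 billion, so ΔG = ΔY/k = (−€805 billion) × 0.4815 ≈ −€388 billion.
The government should cut government purchases by €388 billion.

−€388 billion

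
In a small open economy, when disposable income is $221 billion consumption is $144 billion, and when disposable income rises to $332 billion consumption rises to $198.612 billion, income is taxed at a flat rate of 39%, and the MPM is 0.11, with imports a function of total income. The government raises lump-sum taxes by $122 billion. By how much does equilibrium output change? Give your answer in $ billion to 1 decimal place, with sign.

−$74.1 billion

MPC = ΔC/ΔYd = (198.612 − 144)/(332 − 221) = 54.612/111 = 0.492.
A lump-sum tax change of +$122 billion shifts disposable income by −$122 billion; first-round consumption changes by −c × ΔT = −0.492 × (+$122 billion) = −$60.024 billion.
Expenditure multiplier = 1/(1 − c(1−t) + m) = 1/(1 − 0.492×0.61 + 0.11) = 1/0.80988 ≈ 1.235.
The tax multiplier is −c × k ≈ −0.607, so ΔY = k × (−c·ΔT) = (−$60.024 billion) / 0.80988 ≈ −$74.1 billion.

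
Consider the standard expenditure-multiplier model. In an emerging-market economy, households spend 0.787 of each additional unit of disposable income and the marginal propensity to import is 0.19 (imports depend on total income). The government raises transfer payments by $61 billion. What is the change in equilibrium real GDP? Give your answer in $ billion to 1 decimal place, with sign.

The transfer change shifts disposable income by +$61 billion, so first-round consumption changes by c·ΔTR = 0.787 × (+$61 billion) = +$48.007 billion.
Expenditure multiplier = 1/(1 − c + m) = 1/(1 − 0.787 + 0.19) = 1/0.403 ≈ 2.481.
The transfer multiplier is c × k ≈ 1.953, so ΔY = k × (c·ΔTR) = (+$48.007 billion) / 0.403 ≈ +$119.1 billion.

+$119.1 billion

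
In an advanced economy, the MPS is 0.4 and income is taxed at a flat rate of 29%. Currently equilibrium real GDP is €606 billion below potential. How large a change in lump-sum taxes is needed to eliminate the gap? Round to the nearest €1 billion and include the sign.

MPC = 1 − MPS = 1 − 0.4 = 0.6.
Spending multiplier = 1/(1 − c(1−t)) = 1/(1 − 0.6×0.71) = 1/0.574 ≈ 1.742.
Tax multiplier = −c·k = −0.6/0.574 ≈ −1.045. Need ΔY = +€606 billion, so ΔT = ΔY/(−c·k) = −(+€606 billion) × 0.574 / 0.6 ≈ −€580 billion.
The government should cut lump-sum taxes by €580 billion.

−€580 billion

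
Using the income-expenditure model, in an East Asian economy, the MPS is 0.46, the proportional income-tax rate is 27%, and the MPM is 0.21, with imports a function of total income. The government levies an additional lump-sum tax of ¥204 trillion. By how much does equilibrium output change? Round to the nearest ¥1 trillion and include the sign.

−¥135 trillion

MPC = 1 − MPS = 1 − 0.46 = 0.54.
A lump-sum tax change of +¥204 trillion shifts disposable income by −¥204 trillion; first-round consumption changes by −c × ΔT = −0.54 × (+¥204 trillion) = −¥110.16 trillion.
Expenditure multiplier = 1/(1 − c(1−t) + m) = 1/(1 − 0.54×0.73 + 0.21) = 1/0.8158 ≈ 1.226.
The tax multiplier is −c × k ≈ −0.662, so ΔY = k × (−c·ΔT) = (−¥110.16 trillion) / 0.8158 ≈ −¥135 trillion.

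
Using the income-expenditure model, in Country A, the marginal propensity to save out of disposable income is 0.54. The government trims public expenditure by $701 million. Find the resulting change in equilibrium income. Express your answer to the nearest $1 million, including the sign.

−$1,298 million

MPC = 1 − MPS = 1 − 0.54 = 0.46.
Expenditure multiplier = 1/(1 − MPC) = 1/(1 − 0.46) = 1/0.54 ≈ 1.852.
ΔY = k × ΔG = (−$701 million) / 0.54 ≈ −$1,298 million.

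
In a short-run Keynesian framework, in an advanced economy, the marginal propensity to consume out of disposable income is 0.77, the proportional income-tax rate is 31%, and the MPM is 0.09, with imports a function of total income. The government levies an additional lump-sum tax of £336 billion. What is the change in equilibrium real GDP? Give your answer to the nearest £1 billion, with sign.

A lump-sum tax change of +£336 billion shifts disposable income by −£336 billion; first-round consumption changes by −c × ΔT = −0.77 × (+£336 billion) = −£258.72 billion.
Expenditure multiplier = 1/(1 − c(1−t) + m) = 1/(1 − 0.77×0.69 + 0.09) = 1/0.5587 ≈ 1.79.
The tax multiplier is −c × k ≈ −1.378, so ΔY = k × (−c·ΔT) = (−£258.72 billion) / 0.5587 ≈ −£463 billion.

−£463 billion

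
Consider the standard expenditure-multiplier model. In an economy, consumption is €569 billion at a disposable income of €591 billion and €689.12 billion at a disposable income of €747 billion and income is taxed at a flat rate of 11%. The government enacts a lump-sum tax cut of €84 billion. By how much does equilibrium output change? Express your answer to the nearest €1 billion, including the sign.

+€206 billion

MPC = ΔC/ΔYd = (689.12 − 569)/(747 − 591) = 120.12/156 = 0.77.
A lump-sum tax change of −€84 billion shifts disposable income by +€84 billion; first-round consumption changes by −c × ΔT = −0.77 × (−€84 billion) = +€64.68 billion.
Expenditure multiplier = 1/(1 − c(1−t)) = 1/(1 − 0.77×0.89) = 1/0.3147 ≈ 3.178.
The tax multiplier is −c × k ≈ −2.447, so ΔY = k × (−c·ΔT) = (+€64.68 billion) / 0.3147 ≈ +€206 billion.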